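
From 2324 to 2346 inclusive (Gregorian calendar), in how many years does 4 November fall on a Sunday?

3

Track 4 November's weekday year by year (advancing +1, or +2 across a Feb 29):
  2324: Tue  2325: Wed (+1)  2326: Thu (+1)  2327: Fri (+1)  2328: Sun (+2) ✓
  2329: Mon (+1)  2330: Tue (+1)  2331: Wed (+1)  2332: Fri (+2)  2333: Sat (+1)
  2334: Sun (+1) ✓  2335: Mon (+1)  2336: Wed (+2)  2337: Thu (+1)  2338: Fri (+1)
  2339: Sat (+1)  2340: Mon (+2)  2341: Tue (+1)  2342: Wed (+1)  2343: Thu (+1)
  2344: Sat (+2)  2345: Sun (+1) ✓  2346: Mon (+1)
Sunday years: 2328, 2334, 2345 — 3 in total.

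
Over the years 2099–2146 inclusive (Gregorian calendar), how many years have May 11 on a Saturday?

6

Track May 11's weekday year by year (advancing +1, or +2 across a Feb 29):
  2099: Mon  2100: Tue (+1)  2101: Wed (+1)  2102: Thu (+1)  2103: Fri (+1)
  2104: Sun (+2)  2105: Mon (+1)  2106: Tue (+1)  2107: Wed (+1)  2108: Fri (+2)
  2109: Sat (+1) ✓  2110: Sun (+1)  2111: Mon (+1)  2112: Wed (+2)  … (20 more years) …
  2133: Mon (+1)  2134: Tue (+1)  2135: Wed (+1)  2136: Fri (+2)  2137: Sat (+1) ✓
  2138: Sun (+1)  2139: Mon (+1)  2140: Wed (+2)  2141: Thu (+1)  2142: Fri (+1)
  2143: Sat (+1) ✓  2144: Mon (+2)  2145: Tue (+1)  2146: Wed (+1)
Saturday years: 2109, 2115, 2120, 2126, 2137, 2143 — 6 in total.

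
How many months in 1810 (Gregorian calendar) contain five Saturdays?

4

A month of length L has five Saturdays iff its first Saturday is on day ≤ L−28 (so day 1–3 in a 31-day month, 1–2 in a 30-day month, day 1 in a leap February).
Checking each month of 1810: Jan starts Mon (31d); Feb starts Thu (28d); Mar starts Thu (31d) ✓; Apr starts Sun (30d); May starts Tue (31d); Jun starts Fri (30d) ✓; Jul starts Sun (31d); Aug starts Wed (31d); Sep starts Sat (30d) ✓; Oct starts Mon (31d); Nov starts Thu (30d); Dec starts Sat (31d) ✓.
Five-Saturday months: March, June, September, December → 4.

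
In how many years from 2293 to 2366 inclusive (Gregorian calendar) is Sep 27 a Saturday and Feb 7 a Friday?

7

Check each year's weekday for Sep 27 and Feb 7:
  2293: Wed/Tue  2294: Thu/Wed  2295: Fri/Thu  2296: Sun/Fri  2297: Mon/Sun  2298: Tue/Mon  2299: Wed/Tue  2300: Thu/Wed  2301: Fri/Thu  2302: Sat/Fri ✓  2303: Sun/Sat  2304: Tue/Sun  2305: Wed/Tue  2306: Thu/Wed  …(46 more)…  2353: Sun/Sat  2354: Mon/Sun  2355: Tue/Mon  2356: Thu/Tue  2357: Fri/Thu  2358: Sat/Fri ✓  2359: Sun/Sat  2360: Tue/Sun  2361: Wed/Tue  2362: Thu/Wed  2363: Fri/Thu  2364: Sun/Fri  2365: Mon/Sun  2366: Tue/Mon
Both conditions hold in: 2302, 2313, 2319, 2330, 2341, 2347, 2358 — 7.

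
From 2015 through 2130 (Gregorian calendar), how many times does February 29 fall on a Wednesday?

4

Leap years in 2015–2130: 28 of them.
Feb 29 weekday advances by 5 (mod 7) from one leap year to the next four years later (or differs when a century non-leap intervenes).
Leap-day weekdays: 2016:Mon 2020:Sat 2024:Thu 2028:Tue 2032:Sun 2036:Fri 2040:Wed✓ 2044:Mon 2048:Sat 2052:Thu 2056:Tue 2060:Sun 2064:Fri 2068:Wed✓ 2072:Mon 2076:Sat 2080:Thu 2084:Tue 2088:Sun 2092:Fri 2096:Wed✓ 2104:Fri 2108:Wed✓ 2112:Mon 2116:Sat 2120:Thu 2124:Tue 2128:Sun
Wednesday: 2040, 2068, 2096, 2108 → 4.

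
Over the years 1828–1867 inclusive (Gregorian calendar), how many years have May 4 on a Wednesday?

6

Track May 4's weekday year by year (advancing +1, or +2 across a Feb 29):
  1828: Sun  1829: Mon (+1)  1830: Tue (+1)  1831: Wed (+1) ✓  1832: Fri (+2)
  1833: Sat (+1)  1834: Sun (+1)  1835: Mon (+1)  1836: Wed (+2) ✓  1837: Thu (+1)
  1838: Fri (+1)  1839: Sat (+1)  1840: Mon (+2)  1841: Tue (+1)  … (12 more years) …
  1854: Thu (+1)  1855: Fri (+1)  1856: Sun (+2)  1857: Mon (+1)  1858: Tue (+1)
  1859: Wed (+1) ✓  1860: Fri (+2)  1861: Sat (+1)  1862: Sun (+1)  1863: Mon (+1)
  1864: Wed (+2) ✓  1865: Thu (+1)  1866: Fri (+1)  1867: Sat (+1)
Wednesday years: 1831, 1836, 1842, 1853, 1859, 1864 — 6 in total.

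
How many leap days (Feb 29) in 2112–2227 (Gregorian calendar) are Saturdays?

Leap years in 2112–2227: 28 of them.
Feb 29 weekday advances by 5 (mod 7) from one leap year to the next four years later (or differs when a century non-leap intervenes).
Leap-day weekdays: 2112:Mon 2116:Sat✓ 2120:Thu 2124:Tue 2128:Sun 2132:Fri 2136:Wed 2140:Mon 2144:Sat✓ 2148:Thu 2152:Tue 2156:Sun 2160:Fri 2164:Wed 2168:Mon 2172:Sat✓ 2176:Thu 2180:Tue 2184:Sun 2188:Fri 2192:Wed 2196:Mon 2204:Wed 2208:Mon 2212:Sat✓ 2216:Thu 2220:Tue 2224:Sun
Saturday: 2116, 2144, 2172, 2212 → 4.

4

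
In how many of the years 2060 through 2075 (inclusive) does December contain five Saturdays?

December has 31 days; it has five Saturdays when Saturday falls among the first (month-length − 28) days — i.e. when December 1 is one of Saturday/Friday/Thursday.
December 1 by year: 2060:Wed 2061:Thu✓ 2062:Fri✓ 2063:Sat✓ 2064:Mon 2065:Tue 2066:Wed 2067:Thu✓ 2068:Sat✓ 2069:Sun 2070:Mon 2071:Tue 2072:Thu✓ 2073:Fri✓ 2074:Sat✓ 2075:Sun
Years with five Saturdays: 2061, 2062, 2063, 2067, 2068, 2072, 2073, 2074 → 8.

8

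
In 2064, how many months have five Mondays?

4

A month of length L has five Mondays iff its first Monday is on day ≤ L−28 (so day 1–3 in a 31-day month, 1–2 in a 30-day month, day 1 in a leap February).
Checking each month of 2064: Jan starts Tue (31d); Feb starts Fri (29d); Mar starts Sat (31d) ✓; Apr starts Tue (30d); May starts Thu (31d); Jun starts Sun (30d) ✓; Jul starts Tue (31d); Aug starts Fri (31d); Sep starts Mon (30d) ✓; Oct starts Wed (31d); Nov starts Sat (30d); Dec starts Mon (31d) ✓.
Five-Monday months: March, June, September, December → 4.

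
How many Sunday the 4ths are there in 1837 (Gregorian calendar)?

1

Check the 4th of each month of 1837: Jan 4: Wed, Feb 4: Sat, Mar 4: Sat, Apr 4: Tue, May 4: Thu, Jun 4: Sun, Jul 4: Tue, Aug 4: Fri, Sep 4: Mon, Oct 4: Wed, Nov 4: Sat, Dec 4: Mon.
Sunday occurs in June — 1 month.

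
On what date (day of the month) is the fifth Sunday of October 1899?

29

October 1, 1899 is a Sunday, so the first Sunday is the 1st.
The fifth Sunday is 1 + 28 = 29.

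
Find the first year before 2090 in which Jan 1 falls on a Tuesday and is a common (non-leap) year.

2086

Jan 1 advances by 2 weekdays after a leap year and by 1 after a common year.
2090: Jan 1 is Sunday.
2089: Saturday
2088: Thursday (leap)
2087: Wednesday
2086: Tuesday
2086 begins on a Tuesday and is a common year.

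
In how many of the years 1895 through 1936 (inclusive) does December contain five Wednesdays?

17

December has 31 days; it has five Wednesdays when Wednesday falls among the first (month-length − 28) days — i.e. when December 1 is one of Wednesday/Tuesday/Monday.
December 1 by year: 1895:Sun 1896:Tue✓ 1897:Wed✓ 1898:Thu 1899:Fri 1900:Sat 1901:Sun 1902:Mon✓ 1903:Tue✓ 1904:Thu 1905:Fri 1906:Sat 1907:Sun 1908:Tue✓ 1909:Wed✓ …(12 more)… 1922:Fri 1923:Sat 1924:Mon✓ 1925:Tue✓ 1926:Wed✓ 1927:Thu 1928:Sat 1929:Sun 1930:Mon✓ 1931:Tue✓ 1932:Thu 1933:Fri 1934:Sat 1935:Sun 1936:Tue✓
Years with five Wednesdays: 1896, 1897, 1902, 1903, 1908, 1909, 1913, 1914, 1915, 1919, 1920, 1924, 1925, 1926, 1930, 1931, 1936 → 17.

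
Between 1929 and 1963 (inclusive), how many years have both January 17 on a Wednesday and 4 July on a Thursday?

Check each year's weekday for January 17 and 4 July:
  1929: Thu/Thu  1930: Fri/Fri  1931: Sat/Sat  1932: Sun/Mon  1933: Tue/Tue  1934: Wed/Wed  1935: Thu/Thu  1936: Fri/Sat  1937: Sun/Sun  1938: Mon/Mon  1939: Tue/Tue  1940: Wed/Thu ✓  1941: Fri/Fri  1942: Sat/Sat  …(7 more)…  1950: Tue/Tue  1951: Wed/Wed  1952: Thu/Fri  1953: Sat/Sat  1954: Sun/Sun  1955: Mon/Mon  1956: Tue/Wed  1957: Thu/Thu  1958: Fri/Fri  1959: Sat/Sat  1960: Sun/Mon  1961: Tue/Tue  1962: Wed/Wed  1963: Thu/Thu
Both conditions hold in: 1940 — 1.

1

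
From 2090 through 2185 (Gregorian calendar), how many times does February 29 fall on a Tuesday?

Leap years in 2090–2185: 23 of them.
Feb 29 weekday advances by 5 (mod 7) from one leap year to the next four years later (or differs when a century non-leap intervenes).
Leap-day weekdays: 2092:Fri 2096:Wed 2104:Fri 2108:Wed 2112:Mon 2116:Sat 2120:Thu 2124:Tue✓ 2128:Sun 2132:Fri 2136:Wed 2140:Mon 2144:Sat 2148:Thu 2152:Tue✓ 2156:Sun 2160:Fri 2164:Wed 2168:Mon 2172:Sat 2176:Thu 2180:Tue✓ 2184:Sun
Tuesday: 2124, 2152, 2180 → 3.

3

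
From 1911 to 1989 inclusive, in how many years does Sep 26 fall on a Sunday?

11

Track Sep 26's weekday year by year (advancing +1, or +2 across a Feb 29):
  1911: Tue  1912: Thu (+2)  1913: Fri (+1)  1914: Sat (+1)  1915: Sun (+1) ✓
  1916: Tue (+2)  1917: Wed (+1)  1918: Thu (+1)  1919: Fri (+1)  1920: Sun (+2) ✓
  1921: Mon (+1)  1922: Tue (+1)  1923: Wed (+1)  1924: Fri (+2)  … (51 more years) …
  1976: Sun (+2) ✓  1977: Mon (+1)  1978: Tue (+1)  1979: Wed (+1)  1980: Fri (+2)
  1981: Sat (+1)  1982: Sun (+1) ✓  1983: Mon (+1)  1984: Wed (+2)  1985: Thu (+1)
  1986: Fri (+1)  1987: Sat (+1)  1988: Mon (+2)  1989: Tue (+1)
Sunday years: 1915, 1920, 1926, 1937, 1943, 1948, 1954, 1965, 1971, 1976, 1982 — 11 in total.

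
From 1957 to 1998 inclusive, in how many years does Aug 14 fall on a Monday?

6

Track Aug 14's weekday year by year (advancing +1, or +2 across a Feb 29):
  1957: Wed  1958: Thu (+1)  1959: Fri (+1)  1960: Sun (+2)  1961: Mon (+1) ✓
  1962: Tue (+1)  1963: Wed (+1)  1964: Fri (+2)  1965: Sat (+1)  1966: Sun (+1)
  1967: Mon (+1) ✓  1968: Wed (+2)  1969: Thu (+1)  1970: Fri (+1)  … (14 more years) …
  1985: Wed (+1)  1986: Thu (+1)  1987: Fri (+1)  1988: Sun (+2)  1989: Mon (+1) ✓
  1990: Tue (+1)  1991: Wed (+1)  1992: Fri (+2)  1993: Sat (+1)  1994: Sun (+1)
  1995: Mon (+1) ✓  1996: Wed (+2)  1997: Thu (+1)  1998: Fri (+1)
Monday years: 1961, 1967, 1972, 1978, 1989, 1995 — 6 in total.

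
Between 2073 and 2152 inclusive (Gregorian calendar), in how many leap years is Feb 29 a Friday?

3

Leap years in 2073–2152: 19 of them.
Feb 29 weekday advances by 5 (mod 7) from one leap year to the next four years later (or differs when a century non-leap intervenes).
Leap-day weekdays: 2076:Sat 2080:Thu 2084:Tue 2088:Sun 2092:Fri✓ 2096:Wed 2104:Fri✓ 2108:Wed 2112:Mon 2116:Sat 2120:Thu 2124:Tue 2128:Sun 2132:Fri✓ 2136:Wed 2140:Mon 2144:Sat 2148:Thu 2152:Tue
Friday: 2092, 2104, 2132 → 3.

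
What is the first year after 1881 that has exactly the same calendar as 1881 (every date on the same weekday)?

1887

Two years share a calendar iff Jan 1 falls on the same weekday and both are leap or both are common. 1881: Jan 1 is Saturday, common year.
1882: Jan 1 Sunday, common
1883: Jan 1 Monday, common
1884: Jan 1 Tuesday, leap
1885: Jan 1 Thursday, common
1886: Jan 1 Friday, common
1887: Jan 1 Saturday, common
1887 matches on both conditions.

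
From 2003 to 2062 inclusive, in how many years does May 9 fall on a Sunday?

Track May 9's weekday year by year (advancing +1, or +2 across a Feb 29):
  2003: Fri  2004: Sun (+2) ✓  2005: Mon (+1)  2006: Tue (+1)  2007: Wed (+1)
  2008: Fri (+2)  2009: Sat (+1)  2010: Sun (+1) ✓  2011: Mon (+1)  2012: Wed (+2)
  2013: Thu (+1)  2014: Fri (+1)  2015: Sat (+1)  2016: Mon (+2)  … (32 more years) …
  2049: Sun (+1) ✓  2050: Mon (+1)  2051: Tue (+1)  2052: Thu (+2)  2053: Fri (+1)
  2054: Sat (+1)  2055: Sun (+1) ✓  2056: Tue (+2)  2057: Wed (+1)  2058: Thu (+1)
  2059: Fri (+1)  2060: Sun (+2) ✓  2061: Mon (+1)  2062: Tue (+1)
Sunday years: 2004, 2010, 2021, 2027, 2032, 2038, 2049, 2055, 2060 — 9 in total.

9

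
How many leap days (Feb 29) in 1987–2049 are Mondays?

3

Leap years in 1987–2049: 16 of them.
Feb 29 weekday advances by 5 (mod 7) from one leap year to the next four years later (or differs when a century non-leap intervenes).
Leap-day weekdays: 1988:Mon✓ 1992:Sat 1996:Thu 2000:Tue 2004:Sun 2008:Fri 2012:Wed 2016:Mon✓ 2020:Sat 2024:Thu 2028:Tue 2032:Sun 2036:Fri 2040:Wed 2044:Mon✓ 2048:Sat
Monday: 1988, 2016, 2044 → 3.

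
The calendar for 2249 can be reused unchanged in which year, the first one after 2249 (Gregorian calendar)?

2255

Two years share a calendar iff Jan 1 falls on the same weekday and both are leap or both are common. 2249: Jan 1 is Monday, common year.
2250: Jan 1 Tuesday, common
2251: Jan 1 Wednesday, common
2252: Jan 1 Thursday, leap
2253: Jan 1 Saturday, common
2254: Jan 1 Sunday, common
2255: Jan 1 Monday, common
2255 matches on both conditions.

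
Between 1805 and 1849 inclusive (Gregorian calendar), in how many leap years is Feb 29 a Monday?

Leap years in 1805–1849: 11 of them.
Feb 29 weekday advances by 5 (mod 7) from one leap year to the next four years later (or differs when a century non-leap intervenes).
Leap-day weekdays: 1808:Mon✓ 1812:Sat 1816:Thu 1820:Tue 1824:Sun 1828:Fri 1832:Wed 1836:Mon✓ 1840:Sat 1844:Thu 1848:Tue
Monday: 1808, 1836 → 2.

2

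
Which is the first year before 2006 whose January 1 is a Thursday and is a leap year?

2004

Jan 1 advances by 2 weekdays after a leap year and by 1 after a common year.
2006: Jan 1 is Sunday.
2005: Saturday
2004: Thursday (leap)
2004 begins on a Thursday and is a leap year.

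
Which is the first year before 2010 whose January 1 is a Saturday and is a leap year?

2000

Jan 1 advances by 2 weekdays after a leap year and by 1 after a common year.
2010: Jan 1 is Friday.
2009: Thursday
2008: Tuesday (leap)
2007: Monday
2006: Sunday
2005: Saturday
2004: Thursday (leap)
2003: Wednesday
2002: Tuesday
2001: Monday
2000: Saturday (leap)
2000 begins on a Saturday and is a leap year.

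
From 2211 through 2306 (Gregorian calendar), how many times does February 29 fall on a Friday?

3

Leap years in 2211–2306: 23 of them.
Feb 29 weekday advances by 5 (mod 7) from one leap year to the next four years later (or differs when a century non-leap intervenes).
Leap-day weekdays: 2212:Sat 2216:Thu 2220:Tue 2224:Sun 2228:Fri✓ 2232:Wed 2236:Mon 2240:Sat 2244:Thu 2248:Tue 2252:Sun 2256:Fri✓ 2260:Wed 2264:Mon 2268:Sat 2272:Thu 2276:Tue 2280:Sun 2284:Fri✓ 2288:Wed 2292:Mon 2296:Sat 2304:Mon
Friday: 2228, 2256, 2284 → 3.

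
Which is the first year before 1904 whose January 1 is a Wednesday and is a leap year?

1896

Jan 1 advances by 2 weekdays after a leap year and by 1 after a common year.
1904: Jan 1 is Friday (leap).
1903: Thursday
1902: Wednesday
1901: Tuesday
1900: Monday
1899: Sunday
1898: Saturday
1897: Friday
1896: Wednesday (leap)
1896 begins on a Wednesday and is a leap year.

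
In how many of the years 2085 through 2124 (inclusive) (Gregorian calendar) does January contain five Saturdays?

January has 31 days; it has five Saturdays when Saturday falls among the first (month-length − 28) days — i.e. when January 1 is one of Saturday/Friday/Thursday.
January 1 by year: 2085:Mon 2086:Tue 2087:Wed 2088:Thu✓ 2089:Sat✓ 2090:Sun 2091:Mon 2092:Tue 2093:Thu✓ 2094:Fri✓ 2095:Sat✓ 2096:Sun 2097:Tue 2098:Wed 2099:Thu✓ …(10 more)… 2110:Wed 2111:Thu✓ 2112:Fri✓ 2113:Sun 2114:Mon 2115:Tue 2116:Wed 2117:Fri✓ 2118:Sat✓ 2119:Sun 2120:Mon 2121:Wed 2122:Thu✓ 2123:Fri✓ 2124:Sat✓
Years with five Saturdays: 2088, 2089, 2093, 2094, 2095, 2099, 2100, 2101, 2105, 2106, 2107, 2111, 2112, 2117, 2118, 2122, 2123, 2124 → 18.

18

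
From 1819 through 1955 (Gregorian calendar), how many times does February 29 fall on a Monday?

Leap years in 1819–1955: 33 of them.
Feb 29 weekday advances by 5 (mod 7) from one leap year to the next four years later (or differs when a century non-leap intervenes).
Leap-day weekdays: 1820:Tue 1824:Sun 1828:Fri 1832:Wed 1836:Mon✓ 1840:Sat 1844:Thu 1848:Tue 1852:Sun 1856:Fri 1860:Wed 1864:Mon✓ 1868:Sat …(7 more)… 1904:Mon✓ 1908:Sat 1912:Thu 1916:Tue 1920:Sun 1924:Fri 1928:Wed 1932:Mon✓ 1936:Sat 1940:Thu 1944:Tue 1948:Sun 1952:Fri
Monday: 1836, 1864, 1892, 1904, 1932 → 5.

5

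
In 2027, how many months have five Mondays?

4

A month of length L has five Mondays iff its first Monday is on day ≤ L−28 (so day 1–3 in a 31-day month, 1–2 in a 30-day month, day 1 in a leap February).
Checking each month of 2027: Jan starts Fri (31d); Feb starts Mon (28d); Mar starts Mon (31d) ✓; Apr starts Thu (30d); May starts Sat (31d) ✓; Jun starts Tue (30d); Jul starts Thu (31d); Aug starts Sun (31d) ✓; Sep starts Wed (30d); Oct starts Fri (31d); Nov starts Mon (30d) ✓; Dec starts Wed (31d).
Five-Monday months: March, May, August, November → 4.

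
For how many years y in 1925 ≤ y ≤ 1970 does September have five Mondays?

September has 30 days; it has five Mondays when Monday falls among the first (month-length − 28) days — i.e. when September 1 is one of Monday/Sunday.
September 1 by year: 1925:Tue 1926:Wed 1927:Thu 1928:Sat 1929:Sun✓ 1930:Mon✓ 1931:Tue 1932:Thu 1933:Fri 1934:Sat 1935:Sun✓ 1936:Tue 1937:Wed 1938:Thu 1939:Fri …(16 more)… 1956:Sat 1957:Sun✓ 1958:Mon✓ 1959:Tue 1960:Thu 1961:Fri 1962:Sat 1963:Sun✓ 1964:Tue 1965:Wed 1966:Thu 1967:Fri 1968:Sun✓ 1969:Mon✓ 1970:Tue
Years with five Mondays: 1929, 1930, 1935, 1940, 1941, 1946, 1947, 1952, 1957, 1958, 1963, 1968, 1969 → 13.

13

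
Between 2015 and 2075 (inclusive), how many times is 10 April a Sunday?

9

Track 10 April's weekday year by year (advancing +1, or +2 across a Feb 29):
  2015: Fri  2016: Sun (+2) ✓  2017: Mon (+1)  2018: Tue (+1)  2019: Wed (+1)
  2020: Fri (+2)  2021: Sat (+1)  2022: Sun (+1) ✓  2023: Mon (+1)  2024: Wed (+2)
  2025: Thu (+1)  2026: Fri (+1)  2027: Sat (+1)  2028: Mon (+2)  … (33 more years) …
  2062: Mon (+1)  2063: Tue (+1)  2064: Thu (+2)  2065: Fri (+1)  2066: Sat (+1)
  2067: Sun (+1) ✓  2068: Tue (+2)  2069: Wed (+1)  2070: Thu (+1)  2071: Fri (+1)
  2072: Sun (+2) ✓  2073: Mon (+1)  2074: Tue (+1)  2075: Wed (+1)
Sunday years: 2016, 2022, 2033, 2039, 2044, 2050, 2061, 2067, 2072 — 9 in total.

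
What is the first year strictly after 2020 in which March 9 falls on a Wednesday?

2022

From one year to the next, a fixed date's weekday advances by 1, or by 2 when a Feb 29 lies between the two dates.
2020: March 9 is Monday.
2021: Tuesday (+1)
2022: Wednesday (+1)
March 9 falls on a Wednesday in 2022.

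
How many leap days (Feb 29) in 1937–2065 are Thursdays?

Leap years in 1937–2065: 32 of them.
Feb 29 weekday advances by 5 (mod 7) from one leap year to the next four years later (or differs when a century non-leap intervenes).
Leap-day weekdays: 1940:Thu✓ 1944:Tue 1948:Sun 1952:Fri 1956:Wed 1960:Mon 1964:Sat 1968:Thu✓ 1972:Tue 1976:Sun 1980:Fri 1984:Wed 1988:Mon …(6 more)… 2016:Mon 2020:Sat 2024:Thu✓ 2028:Tue 2032:Sun 2036:Fri 2040:Wed 2044:Mon 2048:Sat 2052:Thu✓ 2056:Tue 2060:Sun 2064:Fri
Thursday: 1940, 1968, 1996, 2024, 2052 → 5.

5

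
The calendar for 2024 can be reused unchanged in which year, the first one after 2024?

2052

Two years share a calendar iff Jan 1 falls on the same weekday and both are leap or both are common. 2024: Jan 1 is Monday, leap year.
2025: Jan 1 Wednesday, common
2026: Jan 1 Thursday, common
2027: Jan 1 Friday, common
2028: Jan 1 Saturday, leap
2029: Jan 1 Monday, common
2030: Jan 1 Tuesday, common
2031: Jan 1 Wednesday, common
2032: Jan 1 Thursday, leap
2033: Jan 1 Saturday, common
2034: Jan 1 Sunday, common
2035: Jan 1 Monday, common
2036: Jan 1 Tuesday, leap
2037: Jan 1 Thursday, common
2038: Jan 1 Friday, common
2039: Jan 1 Saturday, common
2040: Jan 1 Sunday, leap
2041: Jan 1 Tuesday, common
2042: Jan 1 Wednesday, common
2043: Jan 1 Thursday, common
2044: Jan 1 Friday, leap
2045: Jan 1 Sunday, common
2046: Jan 1 Monday, common
2047: Jan 1 Tuesday, common
2048: Jan 1 Wednesday, leap
2049: Jan 1 Friday, common
2050: Jan 1 Saturday, common
2051: Jan 1 Sunday, common
2052: Jan 1 Monday, leap
2052 matches on both conditions.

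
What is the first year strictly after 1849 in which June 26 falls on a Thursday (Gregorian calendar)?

1851

From one year to the next, a fixed date's weekday advances by 1, or by 2 when a Feb 29 lies between the two dates.
1849: June 26 is Tuesday.
1850: Wednesday (+1)
1851: Thursday (+1)
June 26 falls on a Thursday in 1851.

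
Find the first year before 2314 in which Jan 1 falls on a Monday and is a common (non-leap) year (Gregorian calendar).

2306

Jan 1 advances by 2 weekdays after a leap year and by 1 after a common year.
2314: Jan 1 is Thursday.
2313: Wednesday
2312: Monday (leap)
2311: Sunday
2310: Saturday
2309: Friday
2308: Wednesday (leap)
2307: Tuesday
2306: Monday
2306 begins on a Monday and is a common year.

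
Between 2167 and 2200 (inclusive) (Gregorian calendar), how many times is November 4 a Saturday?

5

Track November 4's weekday year by year (advancing +1, or +2 across a Feb 29):
  2167: Wed  2168: Fri (+2)  2169: Sat (+1) ✓  2170: Sun (+1)  2171: Mon (+1)
  2172: Wed (+2)  2173: Thu (+1)  2174: Fri (+1)  2175: Sat (+1) ✓  2176: Mon (+2)
  2177: Tue (+1)  2178: Wed (+1)  2179: Thu (+1)  2180: Sat (+2) ✓  … (6 more years) …
  2187: Sun (+1)  2188: Tue (+2)  2189: Wed (+1)  2190: Thu (+1)  2191: Fri (+1)
  2192: Sun (+2)  2193: Mon (+1)  2194: Tue (+1)  2195: Wed (+1)  2196: Fri (+2)
  2197: Sat (+1) ✓  2198: Sun (+1)  2199: Mon (+1)  2200: Tue (+1)
Saturday years: 2169, 2175, 2180, 2186, 2197 — 5 in total.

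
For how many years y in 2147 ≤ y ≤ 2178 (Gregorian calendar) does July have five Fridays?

13

July has 31 days; it has five Fridays when Friday falls among the first (month-length − 28) days — i.e. when July 1 is one of Friday/Thursday/Wednesday.
July 1 by year: 2147:Sat 2148:Mon 2149:Tue 2150:Wed✓ 2151:Thu✓ 2152:Sat 2153:Sun 2154:Mon 2155:Tue 2156:Thu✓ 2157:Fri✓ 2158:Sat 2159:Sun 2160:Tue 2161:Wed✓ 2162:Thu✓ 2163:Fri✓ 2164:Sun 2165:Mon 2166:Tue 2167:Wed✓ 2168:Fri✓ 2169:Sat 2170:Sun 2171:Mon 2172:Wed✓ 2173:Thu✓ 2174:Fri✓ 2175:Sat 2176:Mon 2177:Tue 2178:Wed✓
Years with five Fridays: 2150, 2151, 2156, 2157, 2161, 2162, 2163, 2167, 2168, 2172, 2173, 2174, 2178 → 13.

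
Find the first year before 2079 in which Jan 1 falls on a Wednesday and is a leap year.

Jan 1 advances by 2 weekdays after a leap year and by 1 after a common year.
2079: Jan 1 is Sunday.
2078: Saturday
2077: Friday
2076: Wednesday (leap)
2076 begins on a Wednesday and is a leap year.

2076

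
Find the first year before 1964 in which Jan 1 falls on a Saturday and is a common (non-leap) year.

1955

Jan 1 advances by 2 weekdays after a leap year and by 1 after a common year.
1964: Jan 1 is Wednesday (leap).
1963: Tuesday
1962: Monday
1961: Sunday
1960: Friday (leap)
1959: Thursday
1958: Wednesday
1957: Tuesday
1956: Sunday (leap)
1955: Saturday
1955 begins on a Saturday and is a common year.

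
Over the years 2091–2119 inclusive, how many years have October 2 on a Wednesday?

Track October 2's weekday year by year (advancing +1, or +2 across a Feb 29):
  2091: Tue  2092: Thu (+2)  2093: Fri (+1)  2094: Sat (+1)  2095: Sun (+1)
  2096: Tue (+2)  2097: Wed (+1) ✓  2098: Thu (+1)  2099: Fri (+1)  2100: Sat (+1)
  2101: Sun (+1)  2102: Mon (+1)  2103: Tue (+1)  2104: Thu (+2)  2105: Fri (+1)
  2106: Sat (+1)  2107: Sun (+1)  2108: Tue (+2)  2109: Wed (+1) ✓  2110: Thu (+1)
  2111: Fri (+1)  2112: Sun (+2)  2113: Mon (+1)  2114: Tue (+1)  2115: Wed (+1) ✓
  2116: Fri (+2)  2117: Sat (+1)  2118: Sun (+1)  2119: Mon (+1)
Wednesday years: 2097, 2109, 2115 — 3 in total.

3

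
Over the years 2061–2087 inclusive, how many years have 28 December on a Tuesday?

3

Track 28 December's weekday year by year (advancing +1, or +2 across a Feb 29):
  2061: Wed  2062: Thu (+1)  2063: Fri (+1)  2064: Sun (+2)  2065: Mon (+1)
  2066: Tue (+1) ✓  2067: Wed (+1)  2068: Fri (+2)  2069: Sat (+1)  2070: Sun (+1)
  2071: Mon (+1)  2072: Wed (+2)  2073: Thu (+1)  2074: Fri (+1)  2075: Sat (+1)
  2076: Mon (+2)  2077: Tue (+1) ✓  2078: Wed (+1)  2079: Thu (+1)  2080: Sat (+2)
  2081: Sun (+1)  2082: Mon (+1)  2083: Tue (+1) ✓  2084: Thu (+2)  2085: Fri (+1)
  2086: Sat (+1)  2087: Sun (+1)
Tuesday years: 2066, 2077, 2083 — 3 in total.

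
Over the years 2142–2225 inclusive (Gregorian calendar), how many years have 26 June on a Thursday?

Track 26 June's weekday year by year (advancing +1, or +2 across a Feb 29):
  2142: Tue  2143: Wed (+1)  2144: Fri (+2)  2145: Sat (+1)  2146: Sun (+1)
  2147: Mon (+1)  2148: Wed (+2)  2149: Thu (+1) ✓  2150: Fri (+1)  2151: Sat (+1)
  2152: Mon (+2)  2153: Tue (+1)  2154: Wed (+1)  2155: Thu (+1) ✓  … (56 more years) …
  2212: Fri (+2)  2213: Sat (+1)  2214: Sun (+1)  2215: Mon (+1)  2216: Wed (+2)
  2217: Thu (+1) ✓  2218: Fri (+1)  2219: Sat (+1)  2220: Mon (+2)  2221: Tue (+1)
  2222: Wed (+1)  2223: Thu (+1) ✓  2224: Sat (+2)  2225: Sun (+1)
Thursday years: 2149, 2155, 2160, 2166, 2177, 2183, 2188, 2194, 2200, 2206, 2217, 2223 — 12 in total.

12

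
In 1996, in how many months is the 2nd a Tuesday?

Check the 2nd of each month of 1996: Jan 2: Tue, Feb 2: Fri, Mar 2: Sat, Apr 2: Tue, May 2: Thu, Jun 2: Sun, Jul 2: Tue, Aug 2: Fri, Sep 2: Mon, Oct 2: Wed, Nov 2: Sat, Dec 2: Mon.
Tuesday occurs in January, April, July — 3 months.

3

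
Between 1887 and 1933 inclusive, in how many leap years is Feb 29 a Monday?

Leap years in 1887–1933: 11 of them.
Feb 29 weekday advances by 5 (mod 7) from one leap year to the next four years later (or differs when a century non-leap intervenes).
Leap-day weekdays: 1888:Wed 1892:Mon✓ 1896:Sat 1904:Mon✓ 1908:Sat 1912:Thu 1916:Tue 1920:Sun 1924:Fri 1928:Wed 1932:Mon✓
Monday: 1892, 1904, 1932 → 3.

3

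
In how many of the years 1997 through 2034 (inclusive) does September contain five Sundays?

September has 30 days; it has five Sundays when Sunday falls among the first (month-length − 28) days — i.e. when September 1 is one of Sunday/Saturday.
September 1 by year: 1997:Mon 1998:Tue 1999:Wed 2000:Fri 2001:Sat✓ 2002:Sun✓ 2003:Mon 2004:Wed 2005:Thu 2006:Fri 2007:Sat✓ 2008:Mon 2009:Tue 2010:Wed 2011:Thu …(8 more)… 2020:Tue 2021:Wed 2022:Thu 2023:Fri 2024:Sun✓ 2025:Mon 2026:Tue 2027:Wed 2028:Fri 2029:Sat✓ 2030:Sun✓ 2031:Mon 2032:Wed 2033:Thu 2034:Fri
Years with five Sundays: 2001, 2002, 2007, 2012, 2013, 2018, 2019, 2024, 2029, 2030 → 10.

10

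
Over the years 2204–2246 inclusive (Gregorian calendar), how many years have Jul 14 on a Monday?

Track Jul 14's weekday year by year (advancing +1, or +2 across a Feb 29):
  2204: Sat  2205: Sun (+1)  2206: Mon (+1) ✓  2207: Tue (+1)  2208: Thu (+2)
  2209: Fri (+1)  2210: Sat (+1)  2211: Sun (+1)  2212: Tue (+2)  2213: Wed (+1)
  2214: Thu (+1)  2215: Fri (+1)  2216: Sun (+2)  2217: Mon (+1) ✓  … (15 more years) …
  2233: Sun (+1)  2234: Mon (+1) ✓  2235: Tue (+1)  2236: Thu (+2)  2237: Fri (+1)
  2238: Sat (+1)  2239: Sun (+1)  2240: Tue (+2)  2241: Wed (+1)  2242: Thu (+1)
  2243: Fri (+1)  2244: Sun (+2)  2245: Mon (+1) ✓  2246: Tue (+1)
Monday years: 2206, 2217, 2223, 2228, 2234, 2245 — 6 in total.

6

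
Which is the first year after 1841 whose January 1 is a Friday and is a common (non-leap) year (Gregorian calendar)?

Jan 1 advances by 2 weekdays after a leap year and by 1 after a common year.
1841: Jan 1 is Friday.
1842: Saturday
1843: Sunday
1844: Monday (leap)
1845: Wednesday
1846: Thursday
1847: Friday
1847 begins on a Friday and is a common year.

1847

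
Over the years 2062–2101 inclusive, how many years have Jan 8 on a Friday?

6

Track Jan 8's weekday year by year (advancing +1, or +2 across a Feb 29):
  2062: Sun  2063: Mon (+1)  2064: Tue (+1)  2065: Thu (+2)  2066: Fri (+1) ✓
  2067: Sat (+1)  2068: Sun (+1)  2069: Tue (+2)  2070: Wed (+1)  2071: Thu (+1)
  2072: Fri (+1) ✓  2073: Sun (+2)  2074: Mon (+1)  2075: Tue (+1)  … (12 more years) …
  2088: Thu (+1)  2089: Sat (+2)  2090: Sun (+1)  2091: Mon (+1)  2092: Tue (+1)
  2093: Thu (+2)  2094: Fri (+1) ✓  2095: Sat (+1)  2096: Sun (+1)  2097: Tue (+2)
  2098: Wed (+1)  2099: Thu (+1)  2100: Fri (+1) ✓  2101: Sat (+1)
Friday years: 2066, 2072, 2077, 2083, 2094, 2100 — 6 in total.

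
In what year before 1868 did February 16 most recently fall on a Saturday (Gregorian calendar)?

From one year to the next, a fixed date's weekday advances by 1, or by 2 when a Feb 29 lies between the two dates.
1868: February 16 is Sunday.
1867: Saturday (−1)
February 16 falls on a Saturday in 1867.

1867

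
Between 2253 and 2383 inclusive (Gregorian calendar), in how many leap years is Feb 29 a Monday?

Leap years in 2253–2383: 31 of them.
Feb 29 weekday advances by 5 (mod 7) from one leap year to the next four years later (or differs when a century non-leap intervenes).
Leap-day weekdays: 2256:Fri 2260:Wed 2264:Mon✓ 2268:Sat 2272:Thu 2276:Tue 2280:Sun 2284:Fri 2288:Wed 2292:Mon✓ 2296:Sat 2304:Mon✓ 2308:Sat …(5 more)… 2332:Mon✓ 2336:Sat 2340:Thu 2344:Tue 2348:Sun 2352:Fri 2356:Wed 2360:Mon✓ 2364:Sat 2368:Thu 2372:Tue 2376:Sun 2380:Fri
Monday: 2264, 2292, 2304, 2332, 2360 → 5.

5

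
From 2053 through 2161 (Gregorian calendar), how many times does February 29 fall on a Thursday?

Leap years in 2053–2161: 26 of them.
Feb 29 weekday advances by 5 (mod 7) from one leap year to the next four years later (or differs when a century non-leap intervenes).
Leap-day weekdays: 2056:Tue 2060:Sun 2064:Fri 2068:Wed 2072:Mon 2076:Sat 2080:Thu✓ 2084:Tue 2088:Sun 2092:Fri 2096:Wed 2104:Fri 2108:Wed 2112:Mon 2116:Sat 2120:Thu✓ 2124:Tue 2128:Sun 2132:Fri 2136:Wed 2140:Mon 2144:Sat 2148:Thu✓ 2152:Tue 2156:Sun 2160:Fri
Thursday: 2080, 2120, 2148 → 3.

3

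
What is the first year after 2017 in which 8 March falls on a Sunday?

2020

From one year to the next, a fixed date's weekday advances by 1, or by 2 when a Feb 29 lies between the two dates.
2017: March 8 is Wednesday.
2018: Thursday (+1)
2019: Friday (+1)
2020: Sunday (+2)
8 March falls on a Sunday in 2020.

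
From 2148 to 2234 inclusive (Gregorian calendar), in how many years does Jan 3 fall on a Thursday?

Track Jan 3's weekday year by year (advancing +1, or +2 across a Feb 29):
  2148: Wed  2149: Fri (+2)  2150: Sat (+1)  2151: Sun (+1)  2152: Mon (+1)
  2153: Wed (+2)  2154: Thu (+1) ✓  2155: Fri (+1)  2156: Sat (+1)  2157: Mon (+2)
  2158: Tue (+1)  2159: Wed (+1)  2160: Thu (+1) ✓  2161: Sat (+2)  … (59 more years) …
  2221: Wed (+2)  2222: Thu (+1) ✓  2223: Fri (+1)  2224: Sat (+1)  2225: Mon (+2)
  2226: Tue (+1)  2227: Wed (+1)  2228: Thu (+1) ✓  2229: Sat (+2)  2230: Sun (+1)
  2231: Mon (+1)  2232: Tue (+1)  2233: Thu (+2) ✓  2234: Fri (+1)
Thursday years: 2154, 2160, 2165, 2171, 2182, 2188, 2193, 2199, 2205, 2211, 2222, 2228, 2233 — 13 in total.

13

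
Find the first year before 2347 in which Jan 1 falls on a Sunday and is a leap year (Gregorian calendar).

Jan 1 advances by 2 weekdays after a leap year and by 1 after a common year.
2347: Jan 1 is Wednesday.
2346: Tuesday
2345: Monday
2344: Saturday (leap)
2343: Friday
2342: Thursday
2341: Wednesday
2340: Monday (leap)
2339: Sunday
2338: Saturday
2337: Friday
2336: Wednesday (leap)
2335: Tuesday
2334: Monday
2333: Sunday
2332: Friday (leap)
2331: Thursday
2330: Wednesday
2329: Tuesday
2328: Sunday (leap)
2328 begins on a Sunday and is a leap year.

2328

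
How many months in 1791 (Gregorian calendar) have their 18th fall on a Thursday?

1

Check the 18th of each month of 1791: Jan 18: Tue, Feb 18: Fri, Mar 18: Fri, Apr 18: Mon, May 18: Wed, Jun 18: Sat, Jul 18: Mon, Aug 18: Thu, Sep 18: Sun, Oct 18: Tue, Nov 18: Fri, Dec 18: Sun.
Thursday occurs in August — 1 month.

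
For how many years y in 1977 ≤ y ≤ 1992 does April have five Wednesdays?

5

April has 30 days; it has five Wednesdays when Wednesday falls among the first (month-length − 28) days — i.e. when April 1 is one of Wednesday/Tuesday.
April 1 by year: 1977:Fri 1978:Sat 1979:Sun 1980:Tue✓ 1981:Wed✓ 1982:Thu 1983:Fri 1984:Sun 1985:Mon 1986:Tue✓ 1987:Wed✓ 1988:Fri 1989:Sat 1990:Sun 1991:Mon 1992:Wed✓
Years with five Wednesdays: 1980, 1981, 1986, 1987, 1992 → 5.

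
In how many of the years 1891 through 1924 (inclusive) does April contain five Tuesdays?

April has 30 days; it has five Tuesdays when Tuesday falls among the first (month-length − 28) days — i.e. when April 1 is one of Tuesday/Monday.
April 1 by year: 1891:Wed 1892:Fri 1893:Sat 1894:Sun 1895:Mon✓ 1896:Wed 1897:Thu 1898:Fri 1899:Sat 1900:Sun 1901:Mon✓ 1902:Tue✓ 1903:Wed 1904:Fri 1905:Sat …(4 more)… 1910:Fri 1911:Sat 1912:Mon✓ 1913:Tue✓ 1914:Wed 1915:Thu 1916:Sat 1917:Sun 1918:Mon✓ 1919:Tue✓ 1920:Thu 1921:Fri 1922:Sat 1923:Sun 1924:Tue✓
Years with five Tuesdays: 1895, 1901, 1902, 1907, 1912, 1913, 1918, 1919, 1924 → 9.

9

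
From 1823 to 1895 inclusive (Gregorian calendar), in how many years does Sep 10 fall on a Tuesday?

10

Track Sep 10's weekday year by year (advancing +1, or +2 across a Feb 29):
  1823: Wed  1824: Fri (+2)  1825: Sat (+1)  1826: Sun (+1)  1827: Mon (+1)
  1828: Wed (+2)  1829: Thu (+1)  1830: Fri (+1)  1831: Sat (+1)  1832: Mon (+2)
  1833: Tue (+1) ✓  1834: Wed (+1)  1835: Thu (+1)  1836: Sat (+2)  … (45 more years) …
  1882: Sun (+1)  1883: Mon (+1)  1884: Wed (+2)  1885: Thu (+1)  1886: Fri (+1)
  1887: Sat (+1)  1888: Mon (+2)  1889: Tue (+1) ✓  1890: Wed (+1)  1891: Thu (+1)
  1892: Sat (+2)  1893: Sun (+1)  1894: Mon (+1)  1895: Tue (+1) ✓
Tuesday years: 1833, 1839, 1844, 1850, 1861, 1867, 1872, 1878, 1889, 1895 — 10 in total.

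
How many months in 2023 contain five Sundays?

5

A month of length L has five Sundays iff its first Sunday is on day ≤ L−28 (so day 1–3 in a 31-day month, 1–2 in a 30-day month, day 1 in a leap February).
Checking each month of 2023: Jan starts Sun (31d) ✓; Feb starts Wed (28d); Mar starts Wed (31d); Apr starts Sat (30d) ✓; May starts Mon (31d); Jun starts Thu (30d); Jul starts Sat (31d) ✓; Aug starts Tue (31d); Sep starts Fri (30d); Oct starts Sun (31d) ✓; Nov starts Wed (30d); Dec starts Fri (31d) ✓.
Five-Sunday months: January, April, July, October, December → 5.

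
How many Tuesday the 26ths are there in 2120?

2

Check the 26th of each month of 2120: Jan 26: Fri, Feb 26: Mon, Mar 26: Tue, Apr 26: Fri, May 26: Sun, Jun 26: Wed, Jul 26: Fri, Aug 26: Mon, Sep 26: Thu, Oct 26: Sat, Nov 26: Tue, Dec 26: Thu.
Tuesday occurs in March, November — 2 months.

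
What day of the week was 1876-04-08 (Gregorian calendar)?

January 1, 1876 is a Saturday.
April 8 is day 99 of the year, i.e. 98 days after Jan 1.
98 mod 7 = 0, so advance 0 weekdays from Saturday: Saturday.

Saturday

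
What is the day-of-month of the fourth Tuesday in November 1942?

November 1, 1942 is a Sunday, so the first Tuesday is the 3rd.
The fourth Tuesday is 3 + 21 = 24.

24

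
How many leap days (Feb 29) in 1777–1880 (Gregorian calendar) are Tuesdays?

Leap years in 1777–1880: 25 of them.
Feb 29 weekday advances by 5 (mod 7) from one leap year to the next four years later (or differs when a century non-leap intervenes).
Leap-day weekdays: 1780:Tue✓ 1784:Sun 1788:Fri 1792:Wed 1796:Mon 1804:Wed 1808:Mon 1812:Sat 1816:Thu 1820:Tue✓ 1824:Sun 1828:Fri 1832:Wed 1836:Mon 1840:Sat 1844:Thu 1848:Tue✓ 1852:Sun 1856:Fri 1860:Wed 1864:Mon 1868:Sat 1872:Thu 1876:Tue✓ 1880:Sun
Tuesday: 1780, 1820, 1848, 1876 → 4.

4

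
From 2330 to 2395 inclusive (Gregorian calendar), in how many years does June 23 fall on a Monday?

Track June 23's weekday year by year (advancing +1, or +2 across a Feb 29):
  2330: Mon ✓  2331: Tue (+1)  2332: Thu (+2)  2333: Fri (+1)  2334: Sat (+1)
  2335: Sun (+1)  2336: Tue (+2)  2337: Wed (+1)  2338: Thu (+1)  2339: Fri (+1)
  2340: Sun (+2)  2341: Mon (+1) ✓  2342: Tue (+1)  2343: Wed (+1)  … (38 more years) …
  2382: Wed (+1)  2383: Thu (+1)  2384: Sat (+2)  2385: Sun (+1)  2386: Mon (+1) ✓
  2387: Tue (+1)  2388: Thu (+2)  2389: Fri (+1)  2390: Sat (+1)  2391: Sun (+1)
  2392: Tue (+2)  2393: Wed (+1)  2394: Thu (+1)  2395: Fri (+1)
Monday years: 2330, 2341, 2347, 2352, 2358, 2369, 2375, 2380, 2386 — 9 in total.

9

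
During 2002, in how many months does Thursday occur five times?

4

A month of length L has five Thursdays iff its first Thursday is on day ≤ L−28 (so day 1–3 in a 31-day month, 1–2 in a 30-day month, day 1 in a leap February).
Checking each month of 2002: Jan starts Tue (31d) ✓; Feb starts Fri (28d); Mar starts Fri (31d); Apr starts Mon (30d); May starts Wed (31d) ✓; Jun starts Sat (30d); Jul starts Mon (31d); Aug starts Thu (31d) ✓; Sep starts Sun (30d); Oct starts Tue (31d) ✓; Nov starts Fri (30d); Dec starts Sun (31d).
Five-Thursday months: January, May, August, October → 4.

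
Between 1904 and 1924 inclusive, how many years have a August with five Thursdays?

10

August has 31 days; it has five Thursdays when Thursday falls among the first (month-length − 28) days — i.e. when August 1 is one of Thursday/Wednesday/Tuesday.
August 1 by year: 1904:Mon 1905:Tue✓ 1906:Wed✓ 1907:Thu✓ 1908:Sat 1909:Sun 1910:Mon 1911:Tue✓ 1912:Thu✓ 1913:Fri 1914:Sat 1915:Sun 1916:Tue✓ 1917:Wed✓ 1918:Thu✓ 1919:Fri 1920:Sun 1921:Mon 1922:Tue✓ 1923:Wed✓ 1924:Fri
Years with five Thursdays: 1905, 1906, 1907, 1911, 1912, 1916, 1917, 1918, 1922, 1923 → 10.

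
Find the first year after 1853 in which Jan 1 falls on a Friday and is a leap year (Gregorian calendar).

1864

Jan 1 advances by 2 weekdays after a leap year and by 1 after a common year.
1853: Jan 1 is Saturday.
1854: Sunday
1855: Monday
1856: Tuesday (leap)
1857: Thursday
1858: Friday
1859: Saturday
1860: Sunday (leap)
1861: Tuesday
1862: Wednesday
1863: Thursday
1864: Friday (leap)
1864 begins on a Friday and is a leap year.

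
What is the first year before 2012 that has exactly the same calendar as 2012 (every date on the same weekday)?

Two years share a calendar iff Jan 1 falls on the same weekday and both are leap or both are common. 2012: Jan 1 is Sunday, leap year.
2011: Jan 1 Saturday, common
2010: Jan 1 Friday, common
2009: Jan 1 Thursday, common
2008: Jan 1 Tuesday, leap
2007: Jan 1 Monday, common
2006: Jan 1 Sunday, common
2005: Jan 1 Saturday, common
2004: Jan 1 Thursday, leap
2003: Jan 1 Wednesday, common
2002: Jan 1 Tuesday, common
2001: Jan 1 Monday, common
2000: Jan 1 Saturday, leap
1999: Jan 1 Friday, common
1998: Jan 1 Thursday, common
1997: Jan 1 Wednesday, common
1996: Jan 1 Monday, leap
1995: Jan 1 Sunday, common
1994: Jan 1 Saturday, common
1993: Jan 1 Friday, common
1992: Jan 1 Wednesday, leap
1991: Jan 1 Tuesday, common
1990: Jan 1 Monday, common
1989: Jan 1 Sunday, common
1988: Jan 1 Friday, leap
1987: Jan 1 Thursday, common
1986: Jan 1 Wednesday, common
1985: Jan 1 Tuesday, common
1984: Jan 1 Sunday, leap
1984 matches on both conditions.

1984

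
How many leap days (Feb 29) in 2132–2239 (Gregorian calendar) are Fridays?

Leap years in 2132–2239: 26 of them.
Feb 29 weekday advances by 5 (mod 7) from one leap year to the next four years later (or differs when a century non-leap intervenes).
Leap-day weekdays: 2132:Fri✓ 2136:Wed 2140:Mon 2144:Sat 2148:Thu 2152:Tue 2156:Sun 2160:Fri✓ 2164:Wed 2168:Mon 2172:Sat 2176:Thu 2180:Tue 2184:Sun 2188:Fri✓ 2192:Wed 2196:Mon 2204:Wed 2208:Mon 2212:Sat 2216:Thu 2220:Tue 2224:Sun 2228:Fri✓ 2232:Wed 2236:Mon
Friday: 2132, 2160, 2188, 2228 → 4.

4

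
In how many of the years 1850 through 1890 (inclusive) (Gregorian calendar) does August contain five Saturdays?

18

August has 31 days; it has five Saturdays when Saturday falls among the first (month-length − 28) days — i.e. when August 1 is one of Saturday/Friday/Thursday.
August 1 by year: 1850:Thu✓ 1851:Fri✓ 1852:Sun 1853:Mon 1854:Tue 1855:Wed 1856:Fri✓ 1857:Sat✓ 1858:Sun 1859:Mon 1860:Wed 1861:Thu✓ 1862:Fri✓ 1863:Sat✓ 1864:Mon …(11 more)… 1876:Tue 1877:Wed 1878:Thu✓ 1879:Fri✓ 1880:Sun 1881:Mon 1882:Tue 1883:Wed 1884:Fri✓ 1885:Sat✓ 1886:Sun 1887:Mon 1888:Wed 1889:Thu✓ 1890:Fri✓
Years with five Saturdays: 1850, 1851, 1856, 1857, 1861, 1862, 1863, 1867, 1868, 1872, 1873, 1874, 1878, 1879, 1884, 1885, 1889, 1890 → 18.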